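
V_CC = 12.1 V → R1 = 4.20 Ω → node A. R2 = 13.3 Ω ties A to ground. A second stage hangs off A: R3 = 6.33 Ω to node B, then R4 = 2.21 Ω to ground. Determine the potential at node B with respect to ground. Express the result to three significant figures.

Node A sees R2 in parallel with the series input of stage 2, R3 + R4 = 8.540 Ω.
R2 ‖ (R3+R4) = 5.201 Ω.
V_A = 12.1 × 5.201/(4.20 + 5.201) = 6.694 V.
Stage 2 is unloaded, so V_B = V_A · R4/(R3+R4) = 6.694 × 2.21/8.540 = 1.732 V.

V_B ≈ 1.73 V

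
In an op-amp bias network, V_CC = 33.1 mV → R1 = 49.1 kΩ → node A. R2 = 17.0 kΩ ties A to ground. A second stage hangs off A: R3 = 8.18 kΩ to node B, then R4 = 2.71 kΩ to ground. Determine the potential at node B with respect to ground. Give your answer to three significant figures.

Looking into the second stage from A: R3 + R4 = 10.89 kΩ appears in parallel with R2.
Effective lower resistance at A: R2 ‖ 10.89 = 6.638 kΩ.
First divider: V_A = V_CC · 6.638/(49.1 + 6.638) = 3.942 mV.
V_B = V_A × 0.2489 = 0.9810 mV.

V_B ≈ 0.981 mV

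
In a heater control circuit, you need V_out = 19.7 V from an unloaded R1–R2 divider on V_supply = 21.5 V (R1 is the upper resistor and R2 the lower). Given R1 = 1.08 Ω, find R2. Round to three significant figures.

R2 ≈ 11.8 Ω

V_out/V_supply = R2/(R1+R2) = 0.9163.
So R2 = R1 · V_out/(V_supply − V_out) = 1.08 × 19.7/(21.5 − 19.7) = 1.08 × 10.94 = 11.82 Ω.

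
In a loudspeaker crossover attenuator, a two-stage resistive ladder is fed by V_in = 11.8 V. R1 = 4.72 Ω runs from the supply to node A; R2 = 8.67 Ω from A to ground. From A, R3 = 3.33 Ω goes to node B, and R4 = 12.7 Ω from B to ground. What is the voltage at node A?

V_A ≈ 6.42 V

The second stage (R3 + R4 = 16.03 Ω) loads node A in parallel with R2.
R2 ‖ (R3+R4) = 5.627 Ω.
First divider: V_A = V_in · 5.627/(4.72 + 5.627) = 6.417 V.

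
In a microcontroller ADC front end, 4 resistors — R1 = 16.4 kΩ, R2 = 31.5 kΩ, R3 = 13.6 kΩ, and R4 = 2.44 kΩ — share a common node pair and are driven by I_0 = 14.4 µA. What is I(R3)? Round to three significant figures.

Conductances: ΣG = 1/16.4 + 1/31.5 + 1/13.6 + 1/2.44 = 0.5761 (1/kΩ).
R3 takes the fraction G_k/ΣG = 0.07353/0.5761 = 0.1276, so I = 14.4 × 0.1276 = 1.838 µA.

I ≈ 1.84 µA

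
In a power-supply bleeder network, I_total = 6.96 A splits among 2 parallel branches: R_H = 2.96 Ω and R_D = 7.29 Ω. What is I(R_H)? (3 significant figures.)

I ≈ 4.95 A

Two-branch current divider: I_k = I_total · R_other/(R_1 + R_2).
I(R_H) = 6.96 × 7.29/(2.96 + 7.29) = 6.96 × 0.7112 = 4.950 A.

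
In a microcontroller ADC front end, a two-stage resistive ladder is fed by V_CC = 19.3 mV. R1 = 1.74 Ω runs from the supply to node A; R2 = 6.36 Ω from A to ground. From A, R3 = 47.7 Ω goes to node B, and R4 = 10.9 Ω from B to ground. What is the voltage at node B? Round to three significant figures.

Node A sees R2 in parallel with the series input of stage 2, R3 + R4 = 58.60 Ω.
Effective lower resistance at A: R2 ‖ 58.60 = 5.737 Ω.
V_A = 19.3 × 5.737/(1.74 + 5.737) = 14.81 mV.
Stage 2 is unloaded, so V_B = V_A · R4/(R3+R4) = 14.81 × 10.9/58.60 = 2.755 mV.

V_B ≈ 2.75 mV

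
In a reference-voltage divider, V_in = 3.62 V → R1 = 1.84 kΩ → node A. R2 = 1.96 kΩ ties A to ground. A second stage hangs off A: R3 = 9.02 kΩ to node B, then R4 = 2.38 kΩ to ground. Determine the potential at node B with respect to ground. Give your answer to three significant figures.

V_B ≈ 0.360 V

Node A sees R2 in parallel with the series input of stage 2, R3 + R4 = 11.40 kΩ.
R2 ‖ (R3+R4) = 1.672 kΩ.
So V_A = 3.62 × 0.4761 = 1.724 V.
V_B = V_A × 0.2088 = 0.3599 V.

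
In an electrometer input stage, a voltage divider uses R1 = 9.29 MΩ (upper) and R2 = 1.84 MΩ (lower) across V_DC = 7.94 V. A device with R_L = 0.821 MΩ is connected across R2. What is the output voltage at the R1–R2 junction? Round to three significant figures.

R2 ‖ R_L = (1.84 × 0.821)/(1.84 + 0.821) = 0.5677 MΩ.
Now apply the divider: V_out = 7.94 × 0.05759 = 0.4573 V.

V_out ≈ 0.457 V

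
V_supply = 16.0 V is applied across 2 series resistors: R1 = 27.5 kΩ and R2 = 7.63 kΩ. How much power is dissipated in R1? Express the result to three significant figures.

ΣR = 35.13 kΩ → I = 16.0/35.13 = 0.4555 mA.
P(R1) = I²·R1 = (0.4555)² × 27.5 = 5.704 mW.

P ≈ 5.70 mW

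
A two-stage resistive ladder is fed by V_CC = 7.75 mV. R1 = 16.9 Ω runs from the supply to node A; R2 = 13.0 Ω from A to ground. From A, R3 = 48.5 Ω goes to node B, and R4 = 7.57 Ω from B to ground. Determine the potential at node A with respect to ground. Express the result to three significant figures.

V_A ≈ 2.98 mV

The second stage (R3 + R4 = 56.07 Ω) loads node A in parallel with R2.
R2 ‖ (R3+R4) = 10.55 Ω.
So V_A = 7.75 × 0.3844 = 2.979 mV.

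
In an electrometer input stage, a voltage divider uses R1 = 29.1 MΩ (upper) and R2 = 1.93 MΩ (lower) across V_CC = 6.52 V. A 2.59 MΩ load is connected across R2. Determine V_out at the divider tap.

R2 ‖ R_L = (1.93 × 2.59)/(1.93 + 2.59) = 1.106 MΩ.
Then V_out = V_CC · R2'/(R1 + R2') = 6.52 × 1.106/30.21 = 0.2387 V.
(Unloaded it would be 0.406 V; the load pulls it down.)

V_out ≈ 0.239 V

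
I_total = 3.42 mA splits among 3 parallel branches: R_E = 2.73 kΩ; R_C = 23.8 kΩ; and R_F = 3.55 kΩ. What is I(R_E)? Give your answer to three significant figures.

I ≈ 1.82 mA

Conductances: ΣG = 1/2.73 + 1/23.8 + 1/3.55 = 0.6900 (1/kΩ).
By the current-divider rule, I = I_total · G_k/ΣG = 3.42 × 0.5309 = 1.816 mA.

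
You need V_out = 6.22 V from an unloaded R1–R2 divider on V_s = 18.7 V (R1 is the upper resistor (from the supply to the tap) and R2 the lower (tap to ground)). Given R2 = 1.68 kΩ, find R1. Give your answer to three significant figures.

R1 ≈ 3.37 kΩ

The divider ratio is R2/(R1+R2) = 6.22/18.7 = 0.3326.
R1 = R2·(1/k − 1) = 1.68 × 2.006 = 3.371 kΩ.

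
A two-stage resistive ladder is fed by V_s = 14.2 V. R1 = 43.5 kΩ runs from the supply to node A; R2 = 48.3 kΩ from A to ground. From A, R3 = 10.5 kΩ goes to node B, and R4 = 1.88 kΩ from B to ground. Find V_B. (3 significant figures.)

Looking into the second stage from A: R3 + R4 = 12.38 kΩ appears in parallel with R2.
R2 ‖ (R3+R4) = 9.854 kΩ.
So V_A = 14.2 × 0.1847 = 2.623 V.
V_B = V_A × 0.1519 = 0.3983 V.

V_B ≈ 0.398 V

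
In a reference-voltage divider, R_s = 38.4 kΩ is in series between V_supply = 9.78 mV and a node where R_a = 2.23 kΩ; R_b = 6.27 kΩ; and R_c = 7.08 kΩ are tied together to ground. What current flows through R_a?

I ≈ 0.147 µA

Combine the parallel branches: R_p = (1/2.23 + 1/6.27 + 1/7.08)⁻¹ = 1.335 kΩ.
Node voltage V_A = V_supply · R_p/(R_s + R_p) = 9.78 × 0.03359 = 0.3285 mV.
Branch current I = V_A/R_a = 0.3285/2.23 = 0.1473 µA.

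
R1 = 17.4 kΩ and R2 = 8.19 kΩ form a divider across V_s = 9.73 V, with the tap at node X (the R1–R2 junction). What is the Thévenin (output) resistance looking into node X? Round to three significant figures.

R_th ≈ 5.57 kΩ

With V_s suppressed (replaced by a short), R_th = R1 ‖ R2 = (17.40 × 8.19)/(17.40 + 8.19) = 5.569 kΩ.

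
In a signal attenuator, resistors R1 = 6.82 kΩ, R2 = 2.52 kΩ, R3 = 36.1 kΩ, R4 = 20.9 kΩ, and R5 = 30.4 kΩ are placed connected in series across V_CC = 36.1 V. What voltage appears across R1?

V ≈ 2.54 V

ΣR = 6.82 + 2.52 + 36.1 + 20.9 + 30.4 = 96.74 kΩ.
Voltage divider: V = V_CC · (6.820 / 96.74) = 36.1 × 0.07050 = 2.545 V.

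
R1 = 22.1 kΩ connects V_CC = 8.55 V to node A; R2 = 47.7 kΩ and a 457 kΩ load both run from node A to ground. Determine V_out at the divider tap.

R2 ‖ R_L = (47.7 × 457)/(47.7 + 457) = 43.19 kΩ.
Now apply the divider: V_out = 8.55 × 0.6615 = 5.656 V.

V_out ≈ 5.66 V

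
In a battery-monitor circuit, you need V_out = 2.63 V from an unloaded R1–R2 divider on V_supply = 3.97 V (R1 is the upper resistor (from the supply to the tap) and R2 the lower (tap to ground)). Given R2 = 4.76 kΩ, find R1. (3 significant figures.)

Required fraction k = V_out/V_supply = 0.6625.
Rearranging, R1 = R2·(1−k)/k = 4.76 × 0.5095 = 2.425 kΩ.

R1 ≈ 2.43 kΩ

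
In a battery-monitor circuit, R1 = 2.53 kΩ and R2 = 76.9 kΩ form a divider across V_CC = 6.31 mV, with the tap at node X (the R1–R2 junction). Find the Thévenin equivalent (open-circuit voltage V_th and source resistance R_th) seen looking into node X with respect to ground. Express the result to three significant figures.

V_th ≈ 6.11 mV, R_th ≈ 2.45 kΩ

Open-circuit (no load on X): V_th = V_CC · R2/(R1 + R2) = 6.31 × 76.9/(2.530 + 76.9) = 6.109 mV.
Looking into X with the source shorted: R_th = R1·R2/(R1+R2) = 2.530 × 76.9/79.43 = 2.449 kΩ.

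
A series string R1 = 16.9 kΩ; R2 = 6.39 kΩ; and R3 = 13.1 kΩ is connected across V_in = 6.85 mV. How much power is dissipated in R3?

ΣR = 36.39 kΩ → I = 6.85/36.39 = 0.1882 µA.
V(R3) = I·R = 2.466 mV; P = V·I = 2.466 × 0.1882 = 0.4642 nW.

P ≈ 0.464 nW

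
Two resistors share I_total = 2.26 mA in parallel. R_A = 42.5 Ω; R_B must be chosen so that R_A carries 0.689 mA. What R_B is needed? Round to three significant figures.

The fraction through R_A equals R_B/(R_A+R_B).
With f = 0.3049, R_B = R_A · f/(1−f) = 42.5 × 0.4386 = 18.64 Ω.

R_B ≈ 18.6 Ω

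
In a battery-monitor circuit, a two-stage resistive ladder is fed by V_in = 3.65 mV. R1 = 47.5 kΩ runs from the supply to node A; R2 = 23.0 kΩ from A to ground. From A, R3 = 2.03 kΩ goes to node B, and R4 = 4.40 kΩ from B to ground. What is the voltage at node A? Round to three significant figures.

The second stage (R3 + R4 = 6.430 kΩ) loads node A in parallel with R2.
R2 ‖ (R3+R4) = 5.025 kΩ.
First divider: V_A = V_in · 5.025/(47.5 + 5.025) = 0.3492 mV.

V_A ≈ 0.349 mV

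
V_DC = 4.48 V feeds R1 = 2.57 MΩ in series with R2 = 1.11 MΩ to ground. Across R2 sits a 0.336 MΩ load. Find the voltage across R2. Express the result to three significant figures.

V_out ≈ 0.409 V

The load sits in parallel with R2, giving an effective lower resistance R2' = R2·R_L/(R2+R_L) = 0.2579 MΩ.
Now apply the divider: V_out = 4.48 × 0.09121 = 0.4086 V.
(Unloaded it would be 1.35 V; the load pulls it down.)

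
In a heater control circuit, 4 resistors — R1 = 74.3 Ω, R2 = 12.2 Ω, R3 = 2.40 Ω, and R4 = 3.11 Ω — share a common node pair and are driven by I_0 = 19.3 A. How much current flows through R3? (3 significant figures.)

Conductances: ΣG = 1/74.3 + 1/12.2 + 1/2.40 + 1/3.11 = 0.8336 (1/Ω).
R3 takes the fraction G_k/ΣG = 0.4167/0.8336 = 0.4998, so I = 19.3 × 0.4998 = 9.646 A.

I ≈ 9.65 A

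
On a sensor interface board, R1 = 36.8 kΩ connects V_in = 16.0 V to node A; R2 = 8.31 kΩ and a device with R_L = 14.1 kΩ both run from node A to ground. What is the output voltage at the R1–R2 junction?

V_out ≈ 1.99 V

The load sits in parallel with R2, giving an effective lower resistance R2' = R2·R_L/(R2+R_L) = 5.229 kΩ.
Then V_out = V_in · R2'/(R1 + R2') = 16.0 × 5.229/42.03 = 1.990 V.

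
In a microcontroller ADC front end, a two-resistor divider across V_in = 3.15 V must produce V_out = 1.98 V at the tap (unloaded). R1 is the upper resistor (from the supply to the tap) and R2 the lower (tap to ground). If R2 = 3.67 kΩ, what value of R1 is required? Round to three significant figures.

V_out/V_in = R2/(R1+R2) = 0.6286.
R1 = R2·(1/k − 1) = 3.67 × 0.5909 = 2.169 kΩ.

R1 ≈ 2.17 kΩ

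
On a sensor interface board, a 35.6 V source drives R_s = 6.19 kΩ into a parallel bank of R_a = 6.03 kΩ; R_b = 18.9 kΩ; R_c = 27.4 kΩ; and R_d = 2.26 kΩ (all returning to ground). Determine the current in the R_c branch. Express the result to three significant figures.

Equivalent of the parallel group: R_p = 1.433 kΩ.
Node voltage V_A = V_supply · R_p/(R_s + R_p) = 35.6 × 0.1880 = 6.693 V.
Branch current I = V_A/R_c = 6.693/27.4 = 0.2443 mA.

I ≈ 0.244 mA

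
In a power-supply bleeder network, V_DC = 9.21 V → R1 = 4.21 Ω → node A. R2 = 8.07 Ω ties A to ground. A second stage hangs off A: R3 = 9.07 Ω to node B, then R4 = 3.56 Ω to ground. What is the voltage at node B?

V_B ≈ 1.40 V

Looking into the second stage from A: R3 + R4 = 12.63 Ω appears in parallel with R2.
R2 ‖ (R3+R4) = 4.924 Ω.
First divider: V_A = V_DC · 4.924/(4.21 + 4.924) = 4.965 V.
V_B = V_A × 0.2819 = 1.399 V.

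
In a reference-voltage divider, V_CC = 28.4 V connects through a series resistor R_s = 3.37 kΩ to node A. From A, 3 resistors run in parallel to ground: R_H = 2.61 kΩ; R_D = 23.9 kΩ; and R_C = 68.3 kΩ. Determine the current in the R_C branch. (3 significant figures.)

Parallel bank: R_p = 1/(1/2.61 + 1/23.9 + 1/68.3) = 2.275 kΩ.
Node voltage V_A = V_CC · R_p/(R_s + R_p) = 28.4 × 0.4030 = 11.44 V.
Branch current I = V_A/R_C = 11.44/68.3 = 0.1676 mA.

I ≈ 0.168 mA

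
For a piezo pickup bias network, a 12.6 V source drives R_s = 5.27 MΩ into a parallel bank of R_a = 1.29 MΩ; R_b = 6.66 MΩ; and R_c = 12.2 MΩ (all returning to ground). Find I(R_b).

Parallel bank: R_p = 1/(1/1.29 + 1/6.66 + 1/12.2) = 0.9927 MΩ.
V_A = 12.6 × 0.9927/6.263 = 1.997 V.
Branch current I = V_A/R_b = 1.997/6.66 = 0.2999 µA.
(Check via current divider: I_total = 2.012 µA; share G_k/ΣG = 0.1491 → same result.)

I ≈ 0.300 µA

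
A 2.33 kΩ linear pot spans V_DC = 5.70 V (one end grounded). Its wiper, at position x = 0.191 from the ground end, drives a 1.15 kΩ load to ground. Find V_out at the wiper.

The pot divides into 1.885 kΩ above the wiper and 0.4450 kΩ below.
R_L loads the lower segment: effective lower R = 0.3209 kΩ.
Loaded-divider output: V_out = 5.70 × 0.1455 = 0.8291 V.
(Unloaded: V_out = x·V_DC = 1.09 V.)

V_out ≈ 0.829 V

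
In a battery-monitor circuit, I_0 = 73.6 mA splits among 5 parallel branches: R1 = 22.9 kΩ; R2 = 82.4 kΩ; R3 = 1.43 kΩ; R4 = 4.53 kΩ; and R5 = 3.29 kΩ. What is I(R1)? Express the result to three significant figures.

ΣG = 1/22.9 + 1/82.4 + 1/1.43 + 1/4.53 + 1/3.29 = 1.280.
By the current-divider rule, I = I_0 · G_k/ΣG = 73.6 × 0.03412 = 2.511 mA.

I ≈ 2.51 mA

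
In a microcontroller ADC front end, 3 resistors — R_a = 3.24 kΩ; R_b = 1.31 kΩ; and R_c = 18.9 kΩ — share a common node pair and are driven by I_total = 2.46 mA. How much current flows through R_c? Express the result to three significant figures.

Total conductance ΣG = 1/3.24 + 1/1.31 + 1/18.9 = 1.125 (units of 1/kΩ).
R_c takes the fraction G_k/ΣG = 0.05291/1.125 = 0.04703, so I = 2.46 × 0.04703 = 0.1157 mA.

I ≈ 0.116 mA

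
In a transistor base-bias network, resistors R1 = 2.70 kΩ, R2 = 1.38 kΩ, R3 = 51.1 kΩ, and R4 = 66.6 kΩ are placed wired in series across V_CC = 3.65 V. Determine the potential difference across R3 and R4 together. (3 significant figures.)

V ≈ 3.53 V

Total series resistance ΣR = 2.70 + 1.38 + 51.1 + 66.6 = 121.8 kΩ.
R_{R3..R4} = 51.1 + 66.6 = 117.7 kΩ.
By the voltage-divider rule, V = 3.65 × 117.7/121.8 = 3.528 V.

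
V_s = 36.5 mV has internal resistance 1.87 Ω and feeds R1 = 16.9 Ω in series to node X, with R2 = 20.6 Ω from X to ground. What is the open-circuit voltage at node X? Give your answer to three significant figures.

R1' = 1.87 + 16.9 = 18.77 Ω (source resistance + R1).
V_th is the unloaded tap voltage: V_s · R2/(R1'+R2) = 36.5 × 0.5232 = 19.10 mV.

V_th ≈ 19.1 mV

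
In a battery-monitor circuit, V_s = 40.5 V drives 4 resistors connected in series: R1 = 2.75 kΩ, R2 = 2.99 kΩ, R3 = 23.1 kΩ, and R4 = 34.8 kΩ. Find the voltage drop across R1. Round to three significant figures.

V ≈ 1.75 V

ΣR = 2.75 + 2.99 + 23.1 + 34.8 = 63.64 kΩ.
Voltage divider: V = V_s · (2.750 / 63.64) = 40.5 × 0.04321 = 1.750 V.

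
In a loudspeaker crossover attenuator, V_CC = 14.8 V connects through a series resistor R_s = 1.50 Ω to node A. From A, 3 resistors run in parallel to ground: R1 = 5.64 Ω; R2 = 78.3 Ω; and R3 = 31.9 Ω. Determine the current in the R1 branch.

Equivalent of the parallel group: R_p = 4.516 Ω.
Node voltage V_A = V_CC · R_p/(R_s + R_p) = 14.8 × 0.7507 = 11.11 V.
Branch current I = V_A/R1 = 11.11/5.64 = 1.970 A.

I ≈ 1.97 A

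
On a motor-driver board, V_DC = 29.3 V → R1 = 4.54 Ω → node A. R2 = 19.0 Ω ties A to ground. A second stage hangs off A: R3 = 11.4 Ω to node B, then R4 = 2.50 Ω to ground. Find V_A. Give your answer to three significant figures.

V_A ≈ 18.7 V

Node A sees R2 in parallel with the series input of stage 2, R3 + R4 = 13.90 Ω.
Effective lower resistance at A: R2 ‖ 13.90 = 8.027 Ω.
First divider: V_A = V_DC · 8.027/(4.54 + 8.027) = 18.72 V.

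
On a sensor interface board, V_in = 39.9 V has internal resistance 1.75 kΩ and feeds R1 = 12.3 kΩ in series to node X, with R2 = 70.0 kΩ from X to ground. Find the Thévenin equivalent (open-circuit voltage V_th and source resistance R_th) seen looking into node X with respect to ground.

V_th ≈ 33.2 V, R_th ≈ 11.7 kΩ

R1' = 1.75 + 12.3 = 14.05 kΩ (source resistance + R1).
V_th is the unloaded tap voltage: V_in · R2/(R1'+R2) = 39.9 × 0.8328 = 33.23 V.
Looking into X with the source shorted: R_th = R1'·R2/(R1'+R2) = 14.05 × 70.0/84.05 = 11.70 kΩ.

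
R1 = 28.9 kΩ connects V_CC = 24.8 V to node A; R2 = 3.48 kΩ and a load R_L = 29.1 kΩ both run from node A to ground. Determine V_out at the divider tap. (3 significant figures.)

V_out ≈ 2.41 V

First combine the lower leg with the load: R2 ‖ R_L = 3.108 kΩ.
Then V_out = V_CC · R2'/(R1 + R2') = 24.8 × 3.108/32.01 = 2.408 V.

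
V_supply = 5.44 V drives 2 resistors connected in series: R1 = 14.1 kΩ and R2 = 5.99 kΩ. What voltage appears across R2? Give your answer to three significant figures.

V ≈ 1.62 V

ΣR = 14.1 + 5.99 = 20.09 kΩ.
By the voltage-divider rule, V = 5.44 × 5.990/20.09 = 1.622 V.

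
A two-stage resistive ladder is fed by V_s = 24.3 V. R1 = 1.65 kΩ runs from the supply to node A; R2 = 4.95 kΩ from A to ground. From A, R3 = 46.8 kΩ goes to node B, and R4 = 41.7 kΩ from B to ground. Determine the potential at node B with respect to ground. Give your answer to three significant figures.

Node A sees R2 in parallel with the series input of stage 2, R3 + R4 = 88.50 kΩ.
Effective lower resistance at A: R2 ‖ 88.50 = 4.688 kΩ.
First divider: V_A = V_s · 4.688/(1.65 + 4.688) = 17.97 V.
V_B = V_A × 0.4712 = 8.469 V.

V_B ≈ 8.47 V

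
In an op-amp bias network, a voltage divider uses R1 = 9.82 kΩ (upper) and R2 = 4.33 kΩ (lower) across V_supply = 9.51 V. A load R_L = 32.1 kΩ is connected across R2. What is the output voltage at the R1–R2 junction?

V_out ≈ 2.66 V

R2 ‖ R_L = (4.33 × 32.1)/(4.33 + 32.1) = 3.815 kΩ.
Then V_out = V_supply · R2'/(R1 + R2') = 9.51 × 3.815/13.64 = 2.661 V.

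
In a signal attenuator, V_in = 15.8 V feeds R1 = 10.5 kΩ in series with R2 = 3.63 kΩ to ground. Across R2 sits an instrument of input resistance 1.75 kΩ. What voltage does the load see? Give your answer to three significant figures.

V_out ≈ 1.60 V

R2 ‖ R_L = (3.63 × 1.75)/(3.63 + 1.75) = 1.181 kΩ.
Now apply the divider: V_out = 15.8 × 0.1011 = 1.597 V.
(Unloaded it would be 4.06 V; the load pulls it down.)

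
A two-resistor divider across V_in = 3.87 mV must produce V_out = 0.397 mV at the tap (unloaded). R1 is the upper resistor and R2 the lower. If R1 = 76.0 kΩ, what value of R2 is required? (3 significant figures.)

R2 ≈ 8.69 kΩ

Required fraction k = V_out/V_in = 0.1026.
So R2 = R1 · V_out/(V_in − V_out) = 76.0 × 0.397/(3.87 − 0.397) = 76.0 × 0.1143 = 8.688 kΩ.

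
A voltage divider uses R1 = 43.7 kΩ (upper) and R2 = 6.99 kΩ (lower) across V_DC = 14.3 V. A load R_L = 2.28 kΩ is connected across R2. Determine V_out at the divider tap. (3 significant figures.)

V_out ≈ 0.541 V

The load sits in parallel with R2, giving an effective lower resistance R2' = R2·R_L/(R2+R_L) = 1.719 kΩ.
Voltage divider with the loaded lower leg: V_out = 14.3 × 1.719/(43.7 + 1.719) = 14.3 × 0.03785 = 0.5413 V.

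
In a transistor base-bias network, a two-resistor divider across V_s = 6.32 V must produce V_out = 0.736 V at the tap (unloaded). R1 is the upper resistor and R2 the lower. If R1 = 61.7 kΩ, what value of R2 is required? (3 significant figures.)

R2 ≈ 8.13 kΩ

V_out/V_s = R2/(R1+R2) = 0.1165.
R2 = R1 · 0.1165/(1 − 0.1165) = 8.132 kΩ.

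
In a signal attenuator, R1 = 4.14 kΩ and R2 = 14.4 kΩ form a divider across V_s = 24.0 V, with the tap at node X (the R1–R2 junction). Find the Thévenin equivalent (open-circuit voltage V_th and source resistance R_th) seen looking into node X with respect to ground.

V_th ≈ 18.6 V, R_th ≈ 3.22 kΩ

Open-circuit (no load on X): V_th = V_s · R2/(R1 + R2) = 24.0 × 14.4/(4.140 + 14.4) = 18.64 V.
With V_s suppressed (replaced by a short), R_th = R1 ‖ R2 = (4.140 × 14.4)/(4.140 + 14.4) = 3.216 kΩ.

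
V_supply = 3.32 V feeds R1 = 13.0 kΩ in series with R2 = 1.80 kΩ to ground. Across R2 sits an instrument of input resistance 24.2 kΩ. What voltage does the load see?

V_out ≈ 0.379 V

The load sits in parallel with R2, giving an effective lower resistance R2' = R2·R_L/(R2+R_L) = 1.675 kΩ.
Now apply the divider: V_out = 3.32 × 0.1142 = 0.3790 V.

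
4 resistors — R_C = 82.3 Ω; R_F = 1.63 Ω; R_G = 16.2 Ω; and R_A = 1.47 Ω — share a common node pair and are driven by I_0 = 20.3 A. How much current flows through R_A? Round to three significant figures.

I ≈ 10.1 A

Conductances: ΣG = 1/82.3 + 1/1.63 + 1/16.2 + 1/1.47 = 1.368 (1/Ω).
R_A takes the fraction G_k/ΣG = 0.6803/1.368 = 0.4974, so I = 20.3 × 0.4974 = 10.10 A.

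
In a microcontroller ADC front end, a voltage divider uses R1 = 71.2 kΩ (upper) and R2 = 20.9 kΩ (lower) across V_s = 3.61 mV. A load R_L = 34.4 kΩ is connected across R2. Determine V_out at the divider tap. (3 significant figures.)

The load sits in parallel with R2, giving an effective lower resistance R2' = R2·R_L/(R2+R_L) = 13.00 kΩ.
Now apply the divider: V_out = 3.61 × 0.1544 = 0.5574 mV.

V_out ≈ 0.557 mV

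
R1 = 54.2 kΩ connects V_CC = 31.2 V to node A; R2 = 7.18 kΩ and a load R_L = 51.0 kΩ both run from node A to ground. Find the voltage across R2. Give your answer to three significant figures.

V_out ≈ 3.25 V

The load sits in parallel with R2, giving an effective lower resistance R2' = R2·R_L/(R2+R_L) = 6.294 kΩ.
Now apply the divider: V_out = 31.2 × 0.1040 = 3.246 V.
(Unloaded it would be 3.65 V; the load pulls it down.)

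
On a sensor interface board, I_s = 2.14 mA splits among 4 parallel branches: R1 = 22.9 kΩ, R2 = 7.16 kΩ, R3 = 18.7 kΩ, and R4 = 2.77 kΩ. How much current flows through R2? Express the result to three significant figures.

I ≈ 0.500 mA

Conductances: ΣG = 1/22.9 + 1/7.16 + 1/18.7 + 1/2.77 = 0.5978 (1/kΩ).
By the current-divider rule, I = I_s · G_k/ΣG = 2.14 × 0.2336 = 0.5000 mA.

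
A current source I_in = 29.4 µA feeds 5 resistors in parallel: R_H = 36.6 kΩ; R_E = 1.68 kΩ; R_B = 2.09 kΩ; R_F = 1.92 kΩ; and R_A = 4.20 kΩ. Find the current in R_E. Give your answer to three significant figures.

I ≈ 9.41 µA

Conductances: ΣG = 1/36.6 + 1/1.68 + 1/2.09 + 1/1.92 + 1/4.20 = 1.860 (1/kΩ).
By the current-divider rule, I = I_in · G_k/ΣG = 29.4 × 0.3200 = 9.409 µA.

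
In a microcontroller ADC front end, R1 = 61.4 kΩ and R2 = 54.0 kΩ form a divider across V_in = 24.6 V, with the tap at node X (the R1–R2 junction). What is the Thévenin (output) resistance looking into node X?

Zeroing V_in shorts the top of R1 to ground, so R_th = R1 ‖ R2 = 28.73 kΩ.

R_th ≈ 28.7 kΩ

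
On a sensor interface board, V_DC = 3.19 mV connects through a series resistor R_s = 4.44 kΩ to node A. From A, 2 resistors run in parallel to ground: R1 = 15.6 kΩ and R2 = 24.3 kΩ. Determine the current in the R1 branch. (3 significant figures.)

Combine the parallel branches: R_p = (1/15.6 + 1/24.3)⁻¹ = 9.501 kΩ.
Node voltage V_A = V_DC · R_p/(R_s + R_p) = 3.19 × 0.6815 = 2.174 mV.
Branch current I = V_A/R1 = 2.174/15.6 = 0.1394 µA.

I ≈ 0.139 µA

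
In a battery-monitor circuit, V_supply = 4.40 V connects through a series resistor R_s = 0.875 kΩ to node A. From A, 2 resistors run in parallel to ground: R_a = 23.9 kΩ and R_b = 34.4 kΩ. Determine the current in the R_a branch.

I ≈ 0.173 mA

Parallel bank: R_p = 1/(1/23.9 + 1/34.4) = 14.10 kΩ.
Node voltage V_A = V_supply · R_p/(R_s + R_p) = 4.40 × 0.9416 = 4.143 V.
I(R_a) = V_A / R_a = 4.143/23.9 = 0.1733 mA.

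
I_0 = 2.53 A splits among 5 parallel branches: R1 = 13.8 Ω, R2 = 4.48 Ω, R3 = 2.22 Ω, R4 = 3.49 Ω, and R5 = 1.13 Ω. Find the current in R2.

Conductances: ΣG = 1/13.8 + 1/4.48 + 1/2.22 + 1/3.49 + 1/1.13 = 1.918 (1/Ω).
By the current-divider rule, I = I_0 · G_k/ΣG = 2.53 × 0.1164 = 0.2945 A.

I ≈ 0.294 A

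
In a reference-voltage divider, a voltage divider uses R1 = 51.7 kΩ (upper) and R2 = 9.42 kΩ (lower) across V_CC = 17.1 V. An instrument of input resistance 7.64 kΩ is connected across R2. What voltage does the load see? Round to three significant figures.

V_out ≈ 1.29 V

First combine the lower leg with the load: R2 ‖ R_L = 4.219 kΩ.
Voltage divider with the loaded lower leg: V_out = 17.1 × 4.219/(51.7 + 4.219) = 17.1 × 0.07544 = 1.290 V.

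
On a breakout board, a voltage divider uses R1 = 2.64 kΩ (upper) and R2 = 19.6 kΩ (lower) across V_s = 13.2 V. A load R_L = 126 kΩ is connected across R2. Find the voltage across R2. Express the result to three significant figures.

V_out ≈ 11.4 V

First combine the lower leg with the load: R2 ‖ R_L = 16.96 kΩ.
Voltage divider with the loaded lower leg: V_out = 13.2 × 16.96/(2.64 + 16.96) = 13.2 × 0.8653 = 11.42 V.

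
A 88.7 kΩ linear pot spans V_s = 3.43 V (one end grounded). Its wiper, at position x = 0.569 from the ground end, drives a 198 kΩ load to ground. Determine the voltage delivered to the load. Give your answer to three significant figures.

The pot divides into 38.23 kΩ above the wiper and 50.47 kΩ below.
Lower segment in parallel with the load: 50.47 ‖ 198 = 40.22 kΩ.
Then V_out = V_s · 40.22/(38.23 + 40.22) = 1.758 V.

V_out ≈ 1.76 V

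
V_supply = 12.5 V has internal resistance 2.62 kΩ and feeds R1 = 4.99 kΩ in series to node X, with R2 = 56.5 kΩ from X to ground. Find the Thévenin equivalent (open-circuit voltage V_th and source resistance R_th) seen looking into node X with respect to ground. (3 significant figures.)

V_th ≈ 11.0 V, R_th ≈ 6.71 kΩ

R1' = 2.62 + 4.99 = 7.610 kΩ (source resistance + R1).
With X open, the divider is unloaded: V_th = 12.5 × 56.5/64.11 = 11.02 V.
With V_supply suppressed (replaced by a short), R_th = R1' ‖ R2 = (7.610 × 56.5)/(7.610 + 56.5) = 6.707 kΩ.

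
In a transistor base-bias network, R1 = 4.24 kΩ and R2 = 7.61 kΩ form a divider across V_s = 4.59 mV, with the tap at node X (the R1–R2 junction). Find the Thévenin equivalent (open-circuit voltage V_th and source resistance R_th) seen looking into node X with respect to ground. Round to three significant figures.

With X open, the divider is unloaded: V_th = 4.59 × 7.61/11.85 = 2.948 mV.
With V_s suppressed (replaced by a short), R_th = R1 ‖ R2 = (4.240 × 7.61)/(4.240 + 7.61) = 2.723 kΩ.

V_th ≈ 2.95 mV, R_th ≈ 2.72 kΩ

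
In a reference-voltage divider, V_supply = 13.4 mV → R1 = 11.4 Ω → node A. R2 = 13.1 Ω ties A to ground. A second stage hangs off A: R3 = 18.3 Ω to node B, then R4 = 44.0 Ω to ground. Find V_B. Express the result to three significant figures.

V_B ≈ 4.61 mV

The second stage (R3 + R4 = 62.30 Ω) loads node A in parallel with R2.
R2 ‖ (R3+R4) = 10.82 Ω.
V_A = 13.4 × 10.82/(11.4 + 10.82) = 6.526 mV.
Then the unloaded second divider: V_B = V_A × R4/(R3+R4) = 6.526 × 0.7063 = 4.609 mV.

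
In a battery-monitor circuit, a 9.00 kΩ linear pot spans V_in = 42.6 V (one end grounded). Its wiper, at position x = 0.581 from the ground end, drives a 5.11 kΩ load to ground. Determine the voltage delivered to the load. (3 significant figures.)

Lower segment x·R_p = 5.229 kΩ; upper segment (1−x)·R_p = 3.771 kΩ.
Lower segment in parallel with the load: 5.229 ‖ 5.11 = 2.584 kΩ.
Loaded-divider output: V_out = 42.6 × 0.4066 = 17.32 V.

V_out ≈ 17.3 V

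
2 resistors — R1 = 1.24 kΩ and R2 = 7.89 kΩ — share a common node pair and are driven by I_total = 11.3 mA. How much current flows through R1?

I ≈ 9.77 mA

For two parallel branches, I_k = I_total · (other R)/(sum of R).
I(R1) = 11.3 × 7.89/(1.24 + 7.89) = 11.3 × 0.8642 = 9.765 mA.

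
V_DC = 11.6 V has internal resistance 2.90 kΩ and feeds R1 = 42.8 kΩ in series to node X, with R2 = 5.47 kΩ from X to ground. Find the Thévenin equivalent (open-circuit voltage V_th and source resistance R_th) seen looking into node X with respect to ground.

V_th ≈ 1.24 V, R_th ≈ 4.89 kΩ

R1' = 2.90 + 42.8 = 45.70 kΩ (source resistance + R1).
With X open, the divider is unloaded: V_th = 11.6 × 5.47/51.17 = 1.240 V.
Zeroing V_DC shorts the top of R1' to ground, so R_th = R1' ‖ R2 = 4.885 kΩ.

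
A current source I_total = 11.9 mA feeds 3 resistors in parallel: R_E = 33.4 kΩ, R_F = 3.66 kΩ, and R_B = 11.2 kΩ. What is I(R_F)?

Total conductance ΣG = 1/33.4 + 1/3.66 + 1/11.2 = 0.3924 (units of 1/kΩ).
By the current-divider rule, I = I_total · G_k/ΣG = 11.9 × 0.6962 = 8.285 mA.

I ≈ 8.28 mA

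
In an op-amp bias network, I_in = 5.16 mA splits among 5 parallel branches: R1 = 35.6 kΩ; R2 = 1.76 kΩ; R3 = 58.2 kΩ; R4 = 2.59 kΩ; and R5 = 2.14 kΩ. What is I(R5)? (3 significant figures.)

Conductances: ΣG = 1/35.6 + 1/1.76 + 1/58.2 + 1/2.59 + 1/2.14 = 1.467 (1/kΩ).
Current divider: I(R5) = I_in · G_k/ΣG = 5.16 × (0.4673/1.467) = 5.16 × 0.3186 = 1.644 mA.

I ≈ 1.64 mA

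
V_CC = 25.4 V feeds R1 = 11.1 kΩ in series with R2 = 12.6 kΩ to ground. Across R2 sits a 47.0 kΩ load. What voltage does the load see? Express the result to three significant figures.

The load sits in parallel with R2, giving an effective lower resistance R2' = R2·R_L/(R2+R_L) = 9.936 kΩ.
Then V_out = V_CC · R2'/(R1 + R2') = 25.4 × 9.936/21.04 = 12.00 V.

V_out ≈ 12.0 V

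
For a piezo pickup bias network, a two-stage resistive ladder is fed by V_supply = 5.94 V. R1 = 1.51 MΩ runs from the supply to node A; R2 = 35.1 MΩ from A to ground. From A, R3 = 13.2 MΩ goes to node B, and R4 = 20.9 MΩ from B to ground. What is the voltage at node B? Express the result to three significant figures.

V_B ≈ 3.35 V

Looking into the second stage from A: R3 + R4 = 34.10 MΩ appears in parallel with R2.
Effective lower resistance at A: R2 ‖ 34.10 = 17.30 MΩ.
V_A = 5.94 × 17.30/(1.51 + 17.30) = 5.463 V.
Then the unloaded second divider: V_B = V_A × R4/(R3+R4) = 5.463 × 0.6129 = 3.348 V.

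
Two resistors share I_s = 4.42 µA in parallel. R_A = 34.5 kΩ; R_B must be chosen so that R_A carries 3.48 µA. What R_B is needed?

R_B ≈ 128 kΩ

Two-branch current divider: I_A = I_s · R_B/(R_A + R_B).
3.48/4.42 = R_B/(R_A + R_B) → R_B = R_A · (0.7873)/(1 − 0.7873) = 34.5 × 3.702 = 127.7 kΩ.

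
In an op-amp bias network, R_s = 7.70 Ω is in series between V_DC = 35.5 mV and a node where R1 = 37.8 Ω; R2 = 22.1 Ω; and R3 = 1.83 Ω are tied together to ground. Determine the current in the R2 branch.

Equivalent of the parallel group: R_p = 1.618 Ω.
V_A = 35.5 × 1.618/9.318 = 6.163 mV.
Branch current I = V_A/R2 = 6.163/22.1 = 0.2789 mA.
(Check via current divider: I_total = 3.810 mA; share G_k/ΣG = 0.07320 → same result.)

I ≈ 0.279 mA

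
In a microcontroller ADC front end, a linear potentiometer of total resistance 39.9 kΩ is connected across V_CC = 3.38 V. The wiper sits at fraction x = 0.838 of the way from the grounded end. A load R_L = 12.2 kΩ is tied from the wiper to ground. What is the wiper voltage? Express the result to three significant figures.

V_out ≈ 1.96 V

Lower segment x·R_p = 33.44 kΩ; upper segment (1−x)·R_p = 6.464 kΩ.
R_L loads the lower segment: effective lower R = 8.939 kΩ.
Then V_out = V_CC · 8.939/(6.464 + 8.939) = 1.962 V.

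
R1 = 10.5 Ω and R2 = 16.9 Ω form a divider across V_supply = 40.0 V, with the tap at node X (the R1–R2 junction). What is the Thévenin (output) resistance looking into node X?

Zeroing V_supply shorts the top of R1 to ground, so R_th = R1 ‖ R2 = 6.476 Ω.

R_th ≈ 6.48 Ω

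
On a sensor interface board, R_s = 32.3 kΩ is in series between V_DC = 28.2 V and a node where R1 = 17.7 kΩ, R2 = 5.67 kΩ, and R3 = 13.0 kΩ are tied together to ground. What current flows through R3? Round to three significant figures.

Parallel bank: R_p = 1/(1/17.7 + 1/5.67 + 1/13.0) = 3.228 kΩ.
Node voltage V_A = V_DC · R_p/(R_s + R_p) = 28.2 × 0.09086 = 2.562 V.
I(R3) = V_A / R3 = 2.562/13.0 = 0.1971 mA.

I ≈ 0.197 mA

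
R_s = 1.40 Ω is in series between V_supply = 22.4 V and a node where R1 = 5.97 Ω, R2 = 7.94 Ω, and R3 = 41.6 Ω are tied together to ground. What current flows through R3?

I ≈ 0.373 A

Equivalent of the parallel group: R_p = 3.150 Ω.
Node voltage V_A = V_supply · R_p/(R_s + R_p) = 22.4 × 0.6923 = 15.51 V.
Branch current I = V_A/R3 = 15.51/41.6 = 0.3728 A.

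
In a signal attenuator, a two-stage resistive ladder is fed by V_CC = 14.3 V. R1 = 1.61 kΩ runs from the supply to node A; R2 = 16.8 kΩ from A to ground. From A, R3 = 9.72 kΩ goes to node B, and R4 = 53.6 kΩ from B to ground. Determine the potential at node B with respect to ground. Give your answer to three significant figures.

Looking into the second stage from A: R3 + R4 = 63.32 kΩ appears in parallel with R2.
Effective lower resistance at A: R2 ‖ 63.32 = 13.28 kΩ.
First divider: V_A = V_CC · 13.28/(1.61 + 13.28) = 12.75 V.
V_B = V_A × 0.8465 = 10.80 V.

V_B ≈ 10.8 V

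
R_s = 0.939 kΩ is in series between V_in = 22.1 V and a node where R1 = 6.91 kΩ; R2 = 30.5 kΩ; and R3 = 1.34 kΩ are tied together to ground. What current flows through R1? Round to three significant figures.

I ≈ 1.71 mA

Parallel bank: R_p = 1/(1/6.91 + 1/30.5 + 1/1.34) = 1.083 kΩ.
V_A = 22.1 × 1.083/2.022 = 11.83 V.
I(R1) = V_A / R1 = 11.83/6.91 = 1.713 mA.
(Equivalently: I_total = 10.93 mA, then current-divider fraction G_k/ΣG = 0.1567.)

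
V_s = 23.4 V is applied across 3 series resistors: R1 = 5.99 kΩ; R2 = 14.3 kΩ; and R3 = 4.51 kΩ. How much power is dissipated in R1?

ΣR = 24.80 kΩ → I = 23.4/24.80 = 0.9435 mA.
V(R1) = I·R = 5.652 V; P = V·I = 5.652 × 0.9435 = 5.333 mW.

P ≈ 5.33 mW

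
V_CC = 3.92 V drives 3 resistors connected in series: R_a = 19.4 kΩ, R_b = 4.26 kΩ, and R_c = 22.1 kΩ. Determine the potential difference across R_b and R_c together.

Total series resistance ΣR = 19.4 + 4.26 + 22.1 = 45.76 kΩ.
R_{R_b..R_c} = 4.26 + 22.1 = 26.36 kΩ.
By the voltage-divider rule, V = 3.92 × 26.36/45.76 = 2.258 V.

V ≈ 2.26 V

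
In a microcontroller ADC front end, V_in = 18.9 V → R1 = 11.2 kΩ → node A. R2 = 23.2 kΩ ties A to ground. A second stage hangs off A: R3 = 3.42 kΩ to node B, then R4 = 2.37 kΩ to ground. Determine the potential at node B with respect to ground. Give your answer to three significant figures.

V_B ≈ 2.26 V

Looking into the second stage from A: R3 + R4 = 5.790 kΩ appears in parallel with R2.
Effective lower resistance at A: R2 ‖ 5.790 = 4.634 kΩ.
First divider: V_A = V_in · 4.634/(11.2 + 4.634) = 5.531 V.
Then the unloaded second divider: V_B = V_A × R4/(R3+R4) = 5.531 × 0.4093 = 2.264 V.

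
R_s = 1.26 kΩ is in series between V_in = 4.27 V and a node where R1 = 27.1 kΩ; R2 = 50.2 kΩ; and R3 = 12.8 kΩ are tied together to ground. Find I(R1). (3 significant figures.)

I ≈ 0.135 mA

Equivalent of the parallel group: R_p = 7.410 kΩ.
V_A by voltage divider: V_A = 4.27 × 7.410/(1.26 + 7.410) = 3.649 V.
Branch current I = V_A/R1 = 3.649/27.1 = 0.1347 mA.
(Check via current divider: I_total = 0.4925 mA; share G_k/ΣG = 0.2734 → same result.)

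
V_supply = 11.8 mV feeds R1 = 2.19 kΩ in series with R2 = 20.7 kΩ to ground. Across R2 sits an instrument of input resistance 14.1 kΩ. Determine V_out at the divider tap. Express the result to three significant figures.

V_out ≈ 9.36 mV

The load sits in parallel with R2, giving an effective lower resistance R2' = R2·R_L/(R2+R_L) = 8.387 kΩ.
Voltage divider with the loaded lower leg: V_out = 11.8 × 8.387/(2.19 + 8.387) = 11.8 × 0.7929 = 9.357 mV.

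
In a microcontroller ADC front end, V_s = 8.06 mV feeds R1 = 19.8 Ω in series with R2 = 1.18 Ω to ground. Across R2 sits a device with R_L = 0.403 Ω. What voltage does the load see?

V_out ≈ 0.120 mV

R2 ‖ R_L = (1.18 × 0.403)/(1.18 + 0.403) = 0.3004 Ω.
Now apply the divider: V_out = 8.06 × 0.01495 = 0.1205 mV.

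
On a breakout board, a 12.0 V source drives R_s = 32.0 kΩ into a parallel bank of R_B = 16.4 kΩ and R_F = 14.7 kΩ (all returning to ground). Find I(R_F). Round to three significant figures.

I ≈ 0.159 mA

Parallel bank: R_p = 1/(1/16.4 + 1/14.7) = 7.752 kΩ.
V_A by voltage divider: V_A = 12.0 × 7.752/(32.0 + 7.752) = 2.340 V.
I(R_F) = V_A / R_F = 2.340/14.7 = 0.1592 mA.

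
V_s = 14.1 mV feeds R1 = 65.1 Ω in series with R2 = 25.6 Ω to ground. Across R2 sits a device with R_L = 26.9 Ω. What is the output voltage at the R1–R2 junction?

First combine the lower leg with the load: R2 ‖ R_L = 13.12 Ω.
Now apply the divider: V_out = 14.1 × 0.1677 = 2.365 mV.
(Unloaded it would be 3.98 mV; the load pulls it down.)

V_out ≈ 2.36 mV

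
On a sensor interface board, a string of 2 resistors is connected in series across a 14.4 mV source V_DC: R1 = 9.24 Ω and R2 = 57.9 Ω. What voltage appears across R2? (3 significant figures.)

V ≈ 12.4 mV

Series total: ΣR = 9.24 + 57.9 = 67.14 Ω.
Voltage divider: V = V_DC · (57.90 / 67.14) = 14.4 × 0.8624 = 12.42 mV.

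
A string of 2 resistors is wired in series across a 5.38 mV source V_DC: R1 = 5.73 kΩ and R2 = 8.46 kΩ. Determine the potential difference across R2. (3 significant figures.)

Series total: ΣR = 5.73 + 8.46 = 14.19 kΩ.
By the voltage-divider rule, V = 5.38 × 8.460/14.19 = 3.208 mV.

V ≈ 3.21 mV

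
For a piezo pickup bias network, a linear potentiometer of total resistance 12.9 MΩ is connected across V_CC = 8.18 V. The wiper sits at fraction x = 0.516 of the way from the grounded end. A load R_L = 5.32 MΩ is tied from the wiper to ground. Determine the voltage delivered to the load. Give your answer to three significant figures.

V_out ≈ 2.63 V

The pot divides into 6.244 MΩ above the wiper and 6.656 MΩ below.
R_L loads the lower segment: effective lower R = 2.957 MΩ.
Loaded-divider output: V_out = 8.18 × 0.3214 = 2.629 V.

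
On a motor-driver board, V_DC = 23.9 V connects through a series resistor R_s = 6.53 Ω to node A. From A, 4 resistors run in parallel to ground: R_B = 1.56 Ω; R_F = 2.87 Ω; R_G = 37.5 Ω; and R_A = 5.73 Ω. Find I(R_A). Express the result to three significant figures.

I ≈ 0.475 A

Parallel bank: R_p = 1/(1/1.56 + 1/2.87 + 1/37.5 + 1/5.73) = 0.8399 Ω.
Node voltage V_A = V_DC · R_p/(R_s + R_p) = 23.9 × 0.1140 = 2.724 V.
I(R_A) = V_A / R_A = 2.724/5.73 = 0.4753 A.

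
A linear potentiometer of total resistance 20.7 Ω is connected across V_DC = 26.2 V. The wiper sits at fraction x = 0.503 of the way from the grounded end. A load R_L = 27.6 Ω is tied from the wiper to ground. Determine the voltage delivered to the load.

Lower segment x·R_p = 10.41 Ω; upper segment (1−x)·R_p = 10.29 Ω.
(x·R_p) ‖ R_L = 7.560 Ω.
Then V_out = V_DC · 7.560/(10.29 + 7.560) = 11.10 V.

V_out ≈ 11.1 V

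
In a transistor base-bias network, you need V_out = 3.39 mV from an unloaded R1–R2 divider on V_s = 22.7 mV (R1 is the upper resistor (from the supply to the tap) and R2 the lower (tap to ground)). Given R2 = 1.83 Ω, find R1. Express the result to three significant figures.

Required fraction k = V_out/V_s = 0.1493.
So R1 = R2 · (V_s/V_out − 1) = 1.83 × (22.7/3.39 − 1) = 1.83 × 5.696 = 10.42 Ω.

R1 ≈ 10.4 Ω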